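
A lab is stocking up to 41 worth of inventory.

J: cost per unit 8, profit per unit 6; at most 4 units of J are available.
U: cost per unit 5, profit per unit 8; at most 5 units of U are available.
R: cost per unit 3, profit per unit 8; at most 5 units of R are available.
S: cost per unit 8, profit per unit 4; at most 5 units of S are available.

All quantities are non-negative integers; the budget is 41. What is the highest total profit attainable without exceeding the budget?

4×U and 5×R: cost 35 ≤ 41, profit 4·8 + 5·8 = 72.
5×U and 5×R: cost 40 ≤ 41, profit 5·8 + 5·8 = 80.
Best is 80.

80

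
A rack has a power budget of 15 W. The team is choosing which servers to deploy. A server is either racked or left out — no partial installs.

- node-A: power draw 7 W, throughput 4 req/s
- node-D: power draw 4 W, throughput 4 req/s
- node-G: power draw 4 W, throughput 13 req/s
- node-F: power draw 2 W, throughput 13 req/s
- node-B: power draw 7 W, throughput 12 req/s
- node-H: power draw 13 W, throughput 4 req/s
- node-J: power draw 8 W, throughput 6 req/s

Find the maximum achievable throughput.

Take node-G, node-F, and node-B: power draw 4 + 2 + 7 = 13 ≤ 15, throughput 13 + 13 + 12 = 38.
No other feasible combination does better.

38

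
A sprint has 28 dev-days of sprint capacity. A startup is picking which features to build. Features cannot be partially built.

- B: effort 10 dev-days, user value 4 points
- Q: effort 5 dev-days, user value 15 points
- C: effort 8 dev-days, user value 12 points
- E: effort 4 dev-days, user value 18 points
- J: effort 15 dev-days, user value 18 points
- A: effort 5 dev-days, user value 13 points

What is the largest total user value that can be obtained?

Allowing fractional choices, the relaxed optimum would be about 65.2, but features are indivisible.
Q + E + J: effort 5 + 4 + 15 = 24 ≤ 28, user value 15 + 18 + 18 = 51.
Q + C + E + A: effort 5 + 8 + 4 + 5 = 22 ≤ 28, user value 15 + 12 + 18 + 13 = 58.
Best is Q, C, E, and A with total user value 58.

58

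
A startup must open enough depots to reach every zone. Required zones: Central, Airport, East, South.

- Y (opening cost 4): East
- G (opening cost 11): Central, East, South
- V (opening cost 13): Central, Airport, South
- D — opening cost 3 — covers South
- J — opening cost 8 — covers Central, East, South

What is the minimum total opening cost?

17

This is a weighted set-cover instance.
The greedy cost-per-new-zone heuristic would pick J and V for 21, but a cheaper cover exists.
Choose Y and V: together they cover Central, Airport, East, South — every zone.
Total opening cost: 4 + 13 = 17.
No cover costs less than 17.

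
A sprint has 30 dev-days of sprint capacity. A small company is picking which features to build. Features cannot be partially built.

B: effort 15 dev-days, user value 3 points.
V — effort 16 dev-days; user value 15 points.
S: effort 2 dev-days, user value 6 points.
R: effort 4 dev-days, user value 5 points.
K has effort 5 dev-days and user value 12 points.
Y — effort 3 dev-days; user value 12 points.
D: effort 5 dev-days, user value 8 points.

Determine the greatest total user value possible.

Allowing fractional choices, the relaxed optimum would be about 53.3, but features are indivisible.
V + K + Y + D: effort 16 + 5 + 3 + 5 = 29 ≤ 30, user value 15 + 12 + 12 + 8 = 47.
V + S + R + K + Y: effort 16 + 2 + 4 + 5 + 3 = 30 ≤ 30, user value 15 + 6 + 5 + 12 + 12 = 50.
Best is V, S, R, K, and Y with total user value 50.

50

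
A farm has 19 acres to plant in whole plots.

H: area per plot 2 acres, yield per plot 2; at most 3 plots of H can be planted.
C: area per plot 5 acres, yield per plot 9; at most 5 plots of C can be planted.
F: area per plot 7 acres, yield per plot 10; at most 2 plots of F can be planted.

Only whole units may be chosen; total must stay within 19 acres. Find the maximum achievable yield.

31

This is a bounded integer knapsack.
Take 2×H and 3×C: area 19 ≤ 19, yield 2·2 + 3·9 = 31.
No other integer combination yields more.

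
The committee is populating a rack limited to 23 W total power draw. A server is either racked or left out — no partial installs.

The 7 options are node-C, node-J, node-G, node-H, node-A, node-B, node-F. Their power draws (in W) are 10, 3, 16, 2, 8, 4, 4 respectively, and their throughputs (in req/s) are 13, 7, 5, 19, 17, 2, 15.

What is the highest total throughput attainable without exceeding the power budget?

60

node-J + node-H + node-A + node-B + node-F: power draw 3 + 2 + 8 + 4 + 4 = 21 ≤ 23, throughput 7 + 19 + 17 + 2 + 15 = 60.
node-J + node-H + node-A + node-F: power draw 3 + 2 + 8 + 4 = 17 ≤ 23, throughput 7 + 19 + 17 + 15 = 58.
Best is node-J, node-H, node-A, node-B, and node-F with total throughput 60.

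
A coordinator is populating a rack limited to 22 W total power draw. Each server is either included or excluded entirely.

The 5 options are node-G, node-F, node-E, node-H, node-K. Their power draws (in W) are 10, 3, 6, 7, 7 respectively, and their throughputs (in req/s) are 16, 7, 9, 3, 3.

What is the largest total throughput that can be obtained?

32

node-G + node-F + node-E: power draw 10 + 3 + 6 = 19 ≤ 22, throughput 16 + 7 + 9 = 32.
node-G + node-F + node-K: power draw 10 + 3 + 7 = 20 ≤ 22, throughput 16 + 7 + 3 = 26.
node-G + node-F + node-H: power draw 10 + 3 + 7 = 20 ≤ 22, throughput 16 + 7 + 3 = 26.
Best is node-G, node-F, and node-E with total throughput 32.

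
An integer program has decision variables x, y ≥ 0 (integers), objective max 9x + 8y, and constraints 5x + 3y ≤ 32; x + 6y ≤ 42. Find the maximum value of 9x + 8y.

(x,y)=(4,4) is feasible, giving 68.
(x,y)=(3,5) is feasible, giving 67.
(x,y)=(2,6) is feasible, giving 66.
No feasible integer point exceeds 68.

68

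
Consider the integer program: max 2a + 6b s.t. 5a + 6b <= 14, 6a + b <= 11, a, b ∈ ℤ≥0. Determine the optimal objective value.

Relaxing integrality, the LP optimum is 14.00 at (a,b) = (0, 2.33), which is not an integer point.
(a,b)=(0,2) is feasible, giving 12.
(a,b)=(1,1) is feasible, giving 8.
No feasible integer point exceeds 12.

12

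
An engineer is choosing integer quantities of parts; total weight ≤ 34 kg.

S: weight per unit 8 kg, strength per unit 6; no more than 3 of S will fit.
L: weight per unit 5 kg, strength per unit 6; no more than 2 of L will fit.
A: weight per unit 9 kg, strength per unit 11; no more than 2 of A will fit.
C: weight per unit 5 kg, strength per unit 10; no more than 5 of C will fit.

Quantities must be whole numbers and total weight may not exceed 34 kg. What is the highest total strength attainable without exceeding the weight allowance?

61

C has the best ratio (10/5); taking only C gives at most 5×10 = 50 (stopped by the supply cap of 5).
Mixing does better — 1×A and 5×C: weight 34 ≤ 34, strength 1·11 + 5·10 = 61.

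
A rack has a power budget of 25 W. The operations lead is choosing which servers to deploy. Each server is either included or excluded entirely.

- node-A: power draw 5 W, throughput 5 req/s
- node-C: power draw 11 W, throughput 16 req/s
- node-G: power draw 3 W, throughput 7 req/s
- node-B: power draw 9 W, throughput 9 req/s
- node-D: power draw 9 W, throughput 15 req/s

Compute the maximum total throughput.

This is a 0-1 knapsack instance.
Allowing fractional choices, the relaxed optimum would be about 40.0, but servers are indivisible.
node-A + node-C + node-D: power draw 5 + 11 + 9 = 25 ≤ 25, throughput 5 + 16 + 15 = 36.
node-C + node-G + node-D: power draw 11 + 3 + 9 = 23 ≤ 25, throughput 16 + 7 + 15 = 38.
Best is node-C, node-G, and node-D with total throughput 38.

38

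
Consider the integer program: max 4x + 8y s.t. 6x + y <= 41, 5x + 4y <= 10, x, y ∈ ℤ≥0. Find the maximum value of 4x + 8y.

16

The continuous relaxation peaks at (0, 2.5) with value 20.00; rounding to a feasible lattice point costs some objective.
(x,y)=(0,2) is feasible, giving 16.
(x,y)=(1,1) is feasible, giving 12.
(x,y)=(0,1) is feasible, giving 8.
The best lattice point is (0,2), giving 16.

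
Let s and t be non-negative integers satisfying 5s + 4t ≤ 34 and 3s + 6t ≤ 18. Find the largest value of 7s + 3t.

42

(s,t)=(6,0): 5·6+4·0=30≤34, 3·6+6·0=18≤18, objective 42.
(s,t)=(5,0): 5·5+4·0=25≤34, 3·5+6·0=15≤18, objective 35.
No feasible integer point exceeds 42.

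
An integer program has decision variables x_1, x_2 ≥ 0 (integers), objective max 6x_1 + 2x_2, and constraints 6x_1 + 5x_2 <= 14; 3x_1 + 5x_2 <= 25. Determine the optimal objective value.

12

The continuous relaxation peaks at (2.33, 0) with value 14.00; rounding to a feasible lattice point costs some objective.
(x_1,x_2)=(2,0): 6·2+5·0=12≤14, 3·2+5·0=6≤25, objective 12.
(x_1,x_2)=(1,1): 6·1+5·1=11≤14, 3·1+5·1=8≤25, objective 8.
(x_1,x_2)=(1,0): 6·1+5·0=6≤14, 3·1+5·0=3≤25, objective 6.
Maximum is 12 at (x_1,x_2)=(2,0).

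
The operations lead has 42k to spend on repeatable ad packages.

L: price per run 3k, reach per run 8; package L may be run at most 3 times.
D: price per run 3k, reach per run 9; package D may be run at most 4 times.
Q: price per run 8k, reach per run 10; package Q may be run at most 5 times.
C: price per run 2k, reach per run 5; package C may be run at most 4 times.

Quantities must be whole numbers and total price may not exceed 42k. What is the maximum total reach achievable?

92

This is a bounded integer knapsack.
D has the best ratio (9/3); taking only D gives at most 4×9 = 36 (stopped by the supply cap of 4).
Mixing does better — 2×L, 4×D, 2×Q, and 4×C: price 42 ≤ 42, reach 2·8 + 4·9 + 2·10 + 4·5 = 92.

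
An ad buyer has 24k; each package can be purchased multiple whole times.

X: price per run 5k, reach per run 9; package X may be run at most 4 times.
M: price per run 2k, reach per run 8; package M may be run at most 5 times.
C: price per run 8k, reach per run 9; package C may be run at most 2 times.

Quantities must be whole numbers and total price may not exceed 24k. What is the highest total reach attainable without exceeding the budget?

This is a bounded integer knapsack.
M has the best ratio (8/2); taking only M gives at most 5×8 = 40 (stopped by the supply cap of 5).
Mixing does better — 3×X and 4×M: price 23 ≤ 24, reach 3·9 + 4·8 = 59.

59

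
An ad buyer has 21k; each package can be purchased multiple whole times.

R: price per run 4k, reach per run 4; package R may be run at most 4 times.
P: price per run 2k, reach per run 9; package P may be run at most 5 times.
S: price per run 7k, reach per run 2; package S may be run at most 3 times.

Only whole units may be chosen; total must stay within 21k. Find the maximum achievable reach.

2×R and 5×P: price 18 ≤ 21, reach 2·4 + 5·9 = 53.
1×R, 5×P, and 1×S: price 21 ≤ 21, reach 1·4 + 5·9 + 1·2 = 51.
Best is 53.

53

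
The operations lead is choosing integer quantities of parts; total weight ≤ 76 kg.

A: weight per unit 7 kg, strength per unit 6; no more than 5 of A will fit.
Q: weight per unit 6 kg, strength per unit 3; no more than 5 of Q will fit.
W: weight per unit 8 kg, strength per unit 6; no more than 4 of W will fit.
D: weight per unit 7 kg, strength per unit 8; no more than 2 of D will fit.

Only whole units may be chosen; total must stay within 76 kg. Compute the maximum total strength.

This is a bounded integer knapsack.
Take 4×A, 4×W, and 2×D: weight 74 ≤ 76, strength 4·6 + 4·6 + 2·8 = 64.
D has the best ratio (8/7) and is taken to its limit of 2; remaining capacity is filled optimally with the others.

64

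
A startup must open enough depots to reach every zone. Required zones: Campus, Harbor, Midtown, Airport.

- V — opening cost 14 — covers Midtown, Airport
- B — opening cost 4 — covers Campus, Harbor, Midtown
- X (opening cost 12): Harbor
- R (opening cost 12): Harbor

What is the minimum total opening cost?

This is a weighted set-cover instance.
Choose V and B: together they cover Campus, Harbor, Midtown, Airport — every zone.
Total opening cost: 14 + 4 = 18.
No cover costs less than 18.

18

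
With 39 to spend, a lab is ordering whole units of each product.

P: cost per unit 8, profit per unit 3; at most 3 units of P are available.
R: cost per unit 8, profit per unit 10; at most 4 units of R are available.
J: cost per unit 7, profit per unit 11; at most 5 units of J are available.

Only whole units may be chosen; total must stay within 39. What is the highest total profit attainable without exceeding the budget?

J has the best ratio (11/7); taking only J gives at most 5×11 = 55 (stopped by the cost limit).
Optimal: 5×J: cost 35 ≤ 39, profit 5·11 = 55.

55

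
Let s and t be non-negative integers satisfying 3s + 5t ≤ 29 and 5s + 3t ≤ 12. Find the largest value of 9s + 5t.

20

The continuous relaxation peaks at (2.4, 0) with value 21.60; rounding to a feasible lattice point costs some objective.
(s,t)=(0,4): 3·0+5·4=20≤29, 5·0+3·4=12≤12, objective 20.
(s,t)=(2,0): 3·2+5·0=6≤29, 5·2+3·0=10≤12, objective 18.
(s,t)=(0,3): 3·0+5·3=15≤29, 5·0+3·3=9≤12, objective 15.
Maximum is 20 at (s,t)=(0,4).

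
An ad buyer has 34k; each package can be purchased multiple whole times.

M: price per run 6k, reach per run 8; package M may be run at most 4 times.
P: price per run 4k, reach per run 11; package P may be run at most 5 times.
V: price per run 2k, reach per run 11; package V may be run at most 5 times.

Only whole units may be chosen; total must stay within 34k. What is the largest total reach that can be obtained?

110

V has the best ratio (11/2); taking only V gives at most 5×11 = 55 (stopped by the supply cap of 5).
Mixing does better — 5×P and 5×V: price 30 ≤ 34, reach 5·11 + 5·11 = 110.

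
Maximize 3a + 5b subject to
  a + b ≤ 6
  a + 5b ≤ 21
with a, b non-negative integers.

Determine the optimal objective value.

24

Relaxing integrality, the LP optimum is 25.50 at (a,b) = (2.25, 3.75), which is not an integer point.
(a,b)=(3,3): 1·3+1·3=6≤6, 1·3+5·3=18≤21, objective 24.
(a,b)=(1,4): 1·1+1·4=5≤6, 1·1+5·4=21≤21, objective 23.
(a,b)=(4,2): 1·4+1·2=6≤6, 1·4+5·2=14≤21, objective 22.
No feasible integer point exceeds 24.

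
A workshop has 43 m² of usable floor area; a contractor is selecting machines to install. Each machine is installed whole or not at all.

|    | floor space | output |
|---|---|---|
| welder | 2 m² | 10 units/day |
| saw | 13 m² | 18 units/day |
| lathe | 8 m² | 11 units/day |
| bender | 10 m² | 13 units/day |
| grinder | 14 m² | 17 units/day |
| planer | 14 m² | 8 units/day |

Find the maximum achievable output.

58

This is a 0-1 knapsack instance.
Allowing fractional choices, the relaxed optimum would be about 64.1, but machines are indivisible.
welder + saw + lathe + grinder: floor space 2 + 13 + 8 + 14 = 37 ≤ 43, output 10 + 18 + 11 + 17 = 56.
welder + saw + bender + grinder: floor space 2 + 13 + 10 + 14 = 39 ≤ 43, output 10 + 18 + 13 + 17 = 58.
Best is welder, saw, bender, and grinder with total output 58.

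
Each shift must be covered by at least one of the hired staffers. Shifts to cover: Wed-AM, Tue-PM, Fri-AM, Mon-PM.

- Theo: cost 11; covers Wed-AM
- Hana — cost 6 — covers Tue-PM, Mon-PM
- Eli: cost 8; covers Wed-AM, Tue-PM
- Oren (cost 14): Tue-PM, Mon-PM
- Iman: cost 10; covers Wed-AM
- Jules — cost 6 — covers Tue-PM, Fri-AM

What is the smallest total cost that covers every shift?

20

This is a weighted set-cover instance.
Choose Hana, Eli, and Jules: together they cover Wed-AM, Tue-PM, Fri-AM, Mon-PM — every shift.
Total cost: 6 + 8 + 6 = 20.
No cover costs less than 20.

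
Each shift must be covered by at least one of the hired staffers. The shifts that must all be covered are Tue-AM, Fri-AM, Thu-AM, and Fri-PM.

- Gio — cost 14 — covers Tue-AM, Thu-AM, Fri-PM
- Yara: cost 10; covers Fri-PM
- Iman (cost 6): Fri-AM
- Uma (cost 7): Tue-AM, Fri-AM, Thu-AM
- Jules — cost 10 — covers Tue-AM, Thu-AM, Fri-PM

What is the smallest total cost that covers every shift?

16

This is an integer covering problem.
The greedy cost-per-new-shift heuristic would pick Uma and Yara for 17, but a cheaper cover exists.
Choose Iman and Jules: together they cover Tue-AM, Fri-AM, Thu-AM, Fri-PM — every shift.
Total cost: 6 + 10 = 16.
No cover costs less than 16.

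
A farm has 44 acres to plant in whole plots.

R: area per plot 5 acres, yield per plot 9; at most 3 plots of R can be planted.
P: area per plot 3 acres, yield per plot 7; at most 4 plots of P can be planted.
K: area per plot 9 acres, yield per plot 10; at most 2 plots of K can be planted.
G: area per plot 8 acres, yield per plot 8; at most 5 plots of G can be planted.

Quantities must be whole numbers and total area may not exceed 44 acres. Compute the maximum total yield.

Take 3×R, 4×P, 1×K, and 1×G: area 44 ≤ 44, yield 3·9 + 4·7 + 1·10 + 1·8 = 73.
P has the best ratio (7/3) and is taken to its limit of 4; remaining capacity is filled optimally with the others.

73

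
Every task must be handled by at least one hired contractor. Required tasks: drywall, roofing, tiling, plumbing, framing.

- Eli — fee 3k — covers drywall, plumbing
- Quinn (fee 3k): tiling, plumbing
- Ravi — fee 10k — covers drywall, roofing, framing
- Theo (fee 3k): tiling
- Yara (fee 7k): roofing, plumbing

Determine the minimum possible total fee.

13

The greedy cost-per-new-task heuristic would pick Eli, Quinn, and Ravi for 16, but a cheaper cover exists.
Choose Quinn and Ravi: together they cover drywall, roofing, tiling, plumbing, framing — every task.
Total fee: 3 + 10 = 13.
No cover costs less than 13.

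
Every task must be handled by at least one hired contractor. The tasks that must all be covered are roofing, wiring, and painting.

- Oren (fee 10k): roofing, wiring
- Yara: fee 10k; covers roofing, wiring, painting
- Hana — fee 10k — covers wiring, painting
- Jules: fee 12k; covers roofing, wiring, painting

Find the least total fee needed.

10

This is a weighted set-cover instance.
Yara alone covers roofing, wiring, painting — every task.
Total fee: 10.
No cover costs less than 10.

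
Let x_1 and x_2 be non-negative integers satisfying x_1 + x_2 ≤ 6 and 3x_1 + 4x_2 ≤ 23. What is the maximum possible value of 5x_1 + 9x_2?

The continuous relaxation peaks at (0, 5.75) with value 51.75; rounding to a feasible lattice point costs some objective.
(x_1,x_2)=(1,5): 1·1+1·5=6≤6, 3·1+4·5=23≤23, objective 50.
(x_1,x_2)=(2,4): 1·2+1·4=6≤6, 3·2+4·4=22≤23, objective 46.
The best lattice point is (1,5), giving 50.

50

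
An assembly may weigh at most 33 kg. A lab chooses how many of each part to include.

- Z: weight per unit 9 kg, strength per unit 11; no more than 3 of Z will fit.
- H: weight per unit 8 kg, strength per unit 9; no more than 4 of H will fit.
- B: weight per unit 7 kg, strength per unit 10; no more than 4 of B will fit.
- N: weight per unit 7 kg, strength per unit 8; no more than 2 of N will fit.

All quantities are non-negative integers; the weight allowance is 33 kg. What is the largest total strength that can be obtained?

2×Z and 2×B: weight 32 ≤ 33, strength 2·11 + 2·10 = 42.
1×Z and 3×B: weight 30 ≤ 33, strength 1·11 + 3·10 = 41.
Best is 42.

42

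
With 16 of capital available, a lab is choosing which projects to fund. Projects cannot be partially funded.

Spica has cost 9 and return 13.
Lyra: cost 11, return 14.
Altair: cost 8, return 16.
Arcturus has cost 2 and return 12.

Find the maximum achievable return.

Treat it as a binary knapsack problem.
Lyra + Arcturus: cost 11 + 2 = 13 ≤ 16, return 14 + 12 = 26.
Spica + Arcturus: cost 9 + 2 = 11 ≤ 16, return 13 + 12 = 25.
Altair + Arcturus: cost 8 + 2 = 10 ≤ 16, return 16 + 12 = 28.
Best is Altair and Arcturus with total return 28.

28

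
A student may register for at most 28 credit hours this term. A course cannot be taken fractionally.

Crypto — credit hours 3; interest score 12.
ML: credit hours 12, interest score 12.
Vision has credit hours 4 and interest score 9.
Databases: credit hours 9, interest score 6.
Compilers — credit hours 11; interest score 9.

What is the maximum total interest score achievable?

Crypto + Vision + Databases + Compilers: credit hours 3 + 4 + 9 + 11 = 27 ≤ 28, interest score 12 + 9 + 6 + 9 = 36.
Crypto + ML + Vision + Databases: credit hours 3 + 12 + 4 + 9 = 28 ≤ 28, interest score 12 + 12 + 9 + 6 = 39.
Crypto + ML + Vision: credit hours 3 + 12 + 4 = 19 ≤ 28, interest score 12 + 12 + 9 = 33.
Best is Crypto, ML, Vision, and Databases with total interest score 39.

39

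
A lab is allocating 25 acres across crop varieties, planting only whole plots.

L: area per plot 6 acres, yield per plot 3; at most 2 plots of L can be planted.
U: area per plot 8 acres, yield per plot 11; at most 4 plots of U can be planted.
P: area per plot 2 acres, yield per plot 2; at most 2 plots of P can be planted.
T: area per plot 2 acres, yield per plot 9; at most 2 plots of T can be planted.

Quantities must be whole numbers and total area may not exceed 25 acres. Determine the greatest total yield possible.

T has the best ratio (9/2); taking only T gives at most 2×9 = 18 (stopped by the supply cap of 2).
Mixing does better — 2×U, 2×P, and 2×T: area 24 ≤ 25, yield 2·11 + 2·2 + 2·9 = 44.

44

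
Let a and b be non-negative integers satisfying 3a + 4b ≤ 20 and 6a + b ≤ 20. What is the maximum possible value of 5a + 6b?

30

(a,b)=(0,5): 3·0+4·5=20≤20, 6·0+1·5=5≤20, objective 30.
(a,b)=(1,4): 3·1+4·4=19≤20, 6·1+1·4=10≤20, objective 29.
(a,b)=(2,3): 3·2+4·3=18≤20, 6·2+1·3=15≤20, objective 28.
Maximum is 30 at (a,b)=(0,5).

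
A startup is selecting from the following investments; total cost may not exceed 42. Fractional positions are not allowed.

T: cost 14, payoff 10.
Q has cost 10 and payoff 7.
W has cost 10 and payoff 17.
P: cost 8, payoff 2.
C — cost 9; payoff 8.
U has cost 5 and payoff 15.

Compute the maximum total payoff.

50

T + W + C + U: cost 14 + 10 + 9 + 5 = 38 ≤ 42, payoff 10 + 17 + 8 + 15 = 50.
T + Q + W + U: cost 14 + 10 + 10 + 5 = 39 ≤ 42, payoff 10 + 7 + 17 + 15 = 49.
Q + W + P + C + U: cost 10 + 10 + 8 + 9 + 5 = 42 ≤ 42, payoff 7 + 17 + 2 + 8 + 15 = 49.
Best is T, W, C, and U with total payoff 50.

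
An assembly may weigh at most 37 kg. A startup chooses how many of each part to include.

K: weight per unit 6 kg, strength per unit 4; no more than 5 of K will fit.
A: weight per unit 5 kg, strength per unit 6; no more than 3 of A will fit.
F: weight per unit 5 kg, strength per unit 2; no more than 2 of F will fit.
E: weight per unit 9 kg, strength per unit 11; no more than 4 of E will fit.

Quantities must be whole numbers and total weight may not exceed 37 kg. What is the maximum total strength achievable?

E has the best ratio (11/9); taking only E gives at most 4×11 = 44 (stopped by the weight limit).
Mixing does better — 2×A and 3×E: weight 37 ≤ 37, strength 2·6 + 3·11 = 45.

45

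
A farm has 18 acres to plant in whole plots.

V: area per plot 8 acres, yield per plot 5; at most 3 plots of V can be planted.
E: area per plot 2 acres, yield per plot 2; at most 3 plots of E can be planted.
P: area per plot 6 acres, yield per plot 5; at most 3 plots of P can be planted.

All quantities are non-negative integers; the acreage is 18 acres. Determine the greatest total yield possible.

Take 3×E and 2×P: area 18 ≤ 18, yield 3·2 + 2·5 = 16.
E has the best ratio (2/2) and is taken to its limit of 3; remaining capacity is filled optimally with the others.

16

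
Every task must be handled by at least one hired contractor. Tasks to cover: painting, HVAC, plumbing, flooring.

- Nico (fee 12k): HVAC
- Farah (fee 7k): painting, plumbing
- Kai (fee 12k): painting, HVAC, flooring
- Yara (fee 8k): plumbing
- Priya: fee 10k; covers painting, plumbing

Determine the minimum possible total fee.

Choose Farah and Kai: together they cover painting, HVAC, plumbing, flooring — every task.
Total fee: 7 + 12 = 19.
No cover costs less than 19.

19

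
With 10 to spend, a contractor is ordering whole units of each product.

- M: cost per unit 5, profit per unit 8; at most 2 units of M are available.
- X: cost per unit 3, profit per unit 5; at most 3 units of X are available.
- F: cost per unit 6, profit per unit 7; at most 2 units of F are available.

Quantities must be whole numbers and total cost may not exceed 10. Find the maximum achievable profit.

X has the best ratio (5/3); taking only X gives at most 3×5 = 15 (stopped by the cost limit).
Mixing does better — 2×M: cost 10 ≤ 10, profit 2·8 = 16.

16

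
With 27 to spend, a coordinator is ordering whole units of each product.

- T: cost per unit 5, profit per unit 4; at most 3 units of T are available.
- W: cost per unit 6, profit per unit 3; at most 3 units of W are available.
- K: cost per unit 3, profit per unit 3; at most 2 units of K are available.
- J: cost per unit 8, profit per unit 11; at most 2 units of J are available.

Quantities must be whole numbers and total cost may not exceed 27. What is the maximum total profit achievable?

Take 1×T, 2×K, and 2×J: cost 27 ≤ 27, profit 1·4 + 2·3 + 2·11 = 32.
J has the best ratio (11/8) and is taken to its limit of 2; remaining capacity is filled optimally with the others.

32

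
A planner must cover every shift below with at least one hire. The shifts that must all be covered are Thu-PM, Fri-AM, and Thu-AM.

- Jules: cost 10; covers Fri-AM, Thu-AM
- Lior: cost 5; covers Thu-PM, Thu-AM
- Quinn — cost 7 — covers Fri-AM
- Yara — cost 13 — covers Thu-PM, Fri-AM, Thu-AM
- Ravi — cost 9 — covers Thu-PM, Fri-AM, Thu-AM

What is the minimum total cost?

Ravi alone covers Thu-PM, Fri-AM, Thu-AM — every shift.
Total cost: 9.

9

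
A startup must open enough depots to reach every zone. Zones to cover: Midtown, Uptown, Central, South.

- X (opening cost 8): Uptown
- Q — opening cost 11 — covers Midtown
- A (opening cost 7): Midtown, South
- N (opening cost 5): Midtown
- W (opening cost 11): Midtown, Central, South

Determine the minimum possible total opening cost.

19

The greedy cost-per-new-zone heuristic would pick A, X, and W for 26, but a cheaper cover exists.
Choose X and W: together they cover Midtown, Uptown, Central, South — every zone.
Total opening cost: 8 + 11 = 19.
No cover costs less than 19.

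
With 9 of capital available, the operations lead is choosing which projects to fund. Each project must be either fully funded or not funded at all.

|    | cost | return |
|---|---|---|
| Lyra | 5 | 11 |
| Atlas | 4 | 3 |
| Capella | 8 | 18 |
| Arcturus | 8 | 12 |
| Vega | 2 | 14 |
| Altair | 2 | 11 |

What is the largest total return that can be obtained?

Take Lyra, Vega, and Altair: cost 5 + 2 + 2 = 9 ≤ 9, return 11 + 14 + 11 = 36.
No other feasible combination does better.

36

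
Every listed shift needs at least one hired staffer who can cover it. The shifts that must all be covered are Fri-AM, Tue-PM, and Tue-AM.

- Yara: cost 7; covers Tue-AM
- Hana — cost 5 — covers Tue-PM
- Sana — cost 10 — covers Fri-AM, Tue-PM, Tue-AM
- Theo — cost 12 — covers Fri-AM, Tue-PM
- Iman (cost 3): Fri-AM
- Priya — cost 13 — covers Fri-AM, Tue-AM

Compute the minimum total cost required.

This is a weighted set-cover instance.
The greedy cost-per-new-shift heuristic would pick Iman, Hana, and Yara for 15, but a cheaper cover exists.
Sana alone covers Fri-AM, Tue-PM, Tue-AM — every shift.
Total cost: 10.
No cover costs less than 10.

10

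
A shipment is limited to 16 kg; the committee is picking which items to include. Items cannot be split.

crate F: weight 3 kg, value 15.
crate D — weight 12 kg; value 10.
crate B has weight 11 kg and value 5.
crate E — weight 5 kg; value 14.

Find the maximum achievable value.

Allowing fractional choices, the relaxed optimum would be about 35.7, but items are indivisible.
crate F + crate B: weight 3 + 11 = 14 ≤ 16, value 15 + 5 = 20.
crate F + crate E: weight 3 + 5 = 8 ≤ 16, value 15 + 14 = 29.
crate F + crate D: weight 3 + 12 = 15 ≤ 16, value 15 + 10 = 25.
Best is crate F and crate E with total value 29.

29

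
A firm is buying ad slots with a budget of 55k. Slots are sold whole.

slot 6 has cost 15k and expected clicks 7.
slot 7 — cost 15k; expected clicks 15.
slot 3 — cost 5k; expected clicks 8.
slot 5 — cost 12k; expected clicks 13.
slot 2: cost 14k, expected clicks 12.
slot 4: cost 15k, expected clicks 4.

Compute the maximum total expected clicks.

Allowing fractional choices, the relaxed optimum would be about 52.2, but ad slots are indivisible.
slot 7 + slot 3 + slot 5 + slot 2: cost 15 + 5 + 12 + 14 = 46 ≤ 55, expected clicks 15 + 8 + 13 + 12 = 48.
slot 6 + slot 7 + slot 3 + slot 2: cost 15 + 15 + 5 + 14 = 49 ≤ 55, expected clicks 7 + 15 + 8 + 12 = 42.
slot 6 + slot 7 + slot 3 + slot 5: cost 15 + 15 + 5 + 12 = 47 ≤ 55, expected clicks 7 + 15 + 8 + 13 = 43.
Best is slot 7, slot 3, slot 5, and slot 2 with total expected clicks 48.

48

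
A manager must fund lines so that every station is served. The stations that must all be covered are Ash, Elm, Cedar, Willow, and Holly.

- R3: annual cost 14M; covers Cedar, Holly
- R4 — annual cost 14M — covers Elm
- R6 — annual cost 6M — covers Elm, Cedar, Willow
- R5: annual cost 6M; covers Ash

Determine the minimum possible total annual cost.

26

Choose R3, R6, and R5: together they cover Ash, Elm, Cedar, Willow, Holly — every station.
Total annual cost: 14 + 6 + 6 = 26.
No cover costs less than 26.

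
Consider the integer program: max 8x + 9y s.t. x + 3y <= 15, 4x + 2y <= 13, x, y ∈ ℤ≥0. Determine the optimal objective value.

45

Relaxing integrality, the LP optimum is 49.50 at (x,y) = (0.9, 4.7), which is not an integer point.
(x,y)=(0,5): 1·0+3·5=15≤15, 4·0+2·5=10≤13, objective 45.
(x,y)=(1,4): 1·1+3·4=13≤15, 4·1+2·4=12≤13, objective 44.
(x,y)=(0,4): 1·0+3·4=12≤15, 4·0+2·4=8≤13, objective 36.
(x,y)=(1,3): 1·1+3·3=10≤15, 4·1+2·3=10≤13, objective 35.
The best lattice point is (0,5), giving 45.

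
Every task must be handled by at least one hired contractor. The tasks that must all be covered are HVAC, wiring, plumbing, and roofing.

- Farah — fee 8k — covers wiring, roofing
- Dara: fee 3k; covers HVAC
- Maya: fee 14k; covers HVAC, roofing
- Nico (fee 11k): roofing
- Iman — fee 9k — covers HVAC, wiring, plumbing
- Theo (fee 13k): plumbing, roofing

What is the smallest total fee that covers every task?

17

Choose Farah and Iman: together they cover HVAC, wiring, plumbing, roofing — every task.
Total fee: 8 + 9 = 17.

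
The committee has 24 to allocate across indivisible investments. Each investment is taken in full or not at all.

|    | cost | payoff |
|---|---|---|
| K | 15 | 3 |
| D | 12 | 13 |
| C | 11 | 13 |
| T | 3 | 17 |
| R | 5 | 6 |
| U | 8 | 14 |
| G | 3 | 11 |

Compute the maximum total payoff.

Take T, R, U, and G: cost 3 + 5 + 8 + 3 = 19 ≤ 24, payoff 17 + 6 + 14 + 11 = 48.
No other feasible combination does better.

48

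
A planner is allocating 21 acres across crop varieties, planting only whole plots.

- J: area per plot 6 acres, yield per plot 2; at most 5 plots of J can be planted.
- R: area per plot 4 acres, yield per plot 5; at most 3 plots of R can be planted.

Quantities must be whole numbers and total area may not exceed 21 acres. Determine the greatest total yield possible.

3×R: area 12 ≤ 21, yield 3·5 = 15.
1×J and 3×R: area 18 ≤ 21, yield 1·2 + 3·5 = 17.
Best is 17.

17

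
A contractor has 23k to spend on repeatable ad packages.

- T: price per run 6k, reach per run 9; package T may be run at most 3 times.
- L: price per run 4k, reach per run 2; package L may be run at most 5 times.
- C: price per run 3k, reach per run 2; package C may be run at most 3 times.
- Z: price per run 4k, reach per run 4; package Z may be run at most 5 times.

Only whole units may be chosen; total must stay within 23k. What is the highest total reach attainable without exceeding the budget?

31

T has the best ratio (9/6); taking only T gives at most 3×9 = 27 (stopped by the price limit).
Mixing does better — 3×T and 1×Z: price 22 ≤ 23, reach 3·9 + 1·4 = 31.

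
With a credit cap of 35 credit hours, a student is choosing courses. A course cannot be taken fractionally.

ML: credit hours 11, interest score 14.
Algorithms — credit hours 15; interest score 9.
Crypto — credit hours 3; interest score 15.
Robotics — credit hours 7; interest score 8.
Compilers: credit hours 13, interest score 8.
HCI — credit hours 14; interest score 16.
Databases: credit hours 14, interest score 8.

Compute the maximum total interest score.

53

ML + Crypto + Robotics + HCI: credit hours 11 + 3 + 7 + 14 = 35 ≤ 35, interest score 14 + 15 + 8 + 16 = 53.
ML + Crypto + HCI: credit hours 11 + 3 + 14 = 28 ≤ 35, interest score 14 + 15 + 16 = 45.
Best is ML, Crypto, Robotics, and HCI with total interest score 53.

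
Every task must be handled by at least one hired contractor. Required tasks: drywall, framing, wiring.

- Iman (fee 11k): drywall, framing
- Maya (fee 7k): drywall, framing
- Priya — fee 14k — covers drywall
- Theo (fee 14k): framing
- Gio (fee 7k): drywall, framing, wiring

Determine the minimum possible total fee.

7

Gio alone covers drywall, framing, wiring — every task.
Total fee: 7.
No cover costs less than 7.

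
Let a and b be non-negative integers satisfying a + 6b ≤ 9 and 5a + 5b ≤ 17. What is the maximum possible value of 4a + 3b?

12

The continuous relaxation peaks at (3.4, 0) with value 13.60; rounding to a feasible lattice point costs some objective.
(a,b)=(3,0): 1·3+6·0=3≤9, 5·3+5·0=15≤17, objective 12.
(a,b)=(2,1): 1·2+6·1=8≤9, 5·2+5·1=15≤17, objective 11.
No feasible integer point exceeds 12.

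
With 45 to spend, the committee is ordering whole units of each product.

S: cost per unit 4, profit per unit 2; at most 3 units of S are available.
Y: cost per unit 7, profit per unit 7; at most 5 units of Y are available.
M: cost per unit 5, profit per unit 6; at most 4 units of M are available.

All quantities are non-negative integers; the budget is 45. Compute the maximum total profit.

47

5×Y and 2×M: cost 45 ≤ 45, profit 5·7 + 2·6 = 47.
1×S, 3×Y, and 4×M: cost 45 ≤ 45, profit 1·2 + 3·7 + 4·6 = 47.
Best is 47.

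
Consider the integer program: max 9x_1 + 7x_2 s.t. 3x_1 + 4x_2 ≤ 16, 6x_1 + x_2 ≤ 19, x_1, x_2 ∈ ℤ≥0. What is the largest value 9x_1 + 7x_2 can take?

The continuous relaxation peaks at (2.86, 1.86) with value 38.71; rounding to a feasible lattice point costs some objective.
(x_1,x_2)=(3,1) is feasible, giving 34.
(x_1,x_2)=(2,2) is feasible, giving 32.
(x_1,x_2)=(3,0) is feasible, giving 27.
No feasible integer point exceeds 34.

34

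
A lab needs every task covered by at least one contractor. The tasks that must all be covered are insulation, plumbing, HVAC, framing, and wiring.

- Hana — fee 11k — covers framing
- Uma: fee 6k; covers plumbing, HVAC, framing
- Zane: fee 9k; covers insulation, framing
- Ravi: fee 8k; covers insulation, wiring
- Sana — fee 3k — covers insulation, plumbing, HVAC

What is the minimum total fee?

The greedy cost-per-new-task heuristic would pick Sana, Uma, and Ravi for 17, but a cheaper cover exists.
Choose Uma and Ravi: together they cover insulation, plumbing, HVAC, framing, wiring — every task.
Total fee: 6 + 8 = 14.
No cover costs less than 14.

14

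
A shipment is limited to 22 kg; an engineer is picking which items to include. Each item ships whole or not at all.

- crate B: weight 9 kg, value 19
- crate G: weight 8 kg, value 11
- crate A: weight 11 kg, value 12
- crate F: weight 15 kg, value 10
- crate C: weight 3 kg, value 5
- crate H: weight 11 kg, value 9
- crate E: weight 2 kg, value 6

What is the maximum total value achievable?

Treat it as a binary knapsack problem.
crate B + crate G + crate E: weight 9 + 8 + 2 = 19 ≤ 22, value 19 + 11 + 6 = 36.
crate B + crate G + crate C + crate E: weight 9 + 8 + 3 + 2 = 22 ≤ 22, value 19 + 11 + 5 + 6 = 41.
crate B + crate A + crate E: weight 9 + 11 + 2 = 22 ≤ 22, value 19 + 12 + 6 = 37.
Best is crate B, crate G, crate C, and crate E with total value 41.

41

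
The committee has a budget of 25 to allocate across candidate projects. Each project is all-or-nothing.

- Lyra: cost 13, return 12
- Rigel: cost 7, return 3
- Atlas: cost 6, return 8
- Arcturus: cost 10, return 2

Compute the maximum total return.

20

Take Lyra and Atlas: cost 13 + 6 = 19 ≤ 25, return 12 + 8 = 20.
No other feasible combination does better.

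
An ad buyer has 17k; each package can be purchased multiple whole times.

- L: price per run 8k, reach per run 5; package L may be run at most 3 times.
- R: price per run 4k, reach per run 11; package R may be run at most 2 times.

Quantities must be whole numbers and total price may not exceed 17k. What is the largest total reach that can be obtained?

27

R has the best ratio (11/4); taking only R gives at most 2×11 = 22 (stopped by the supply cap of 2).
Mixing does better — 1×L and 2×R: price 16 ≤ 17, reach 1·5 + 2·11 = 27.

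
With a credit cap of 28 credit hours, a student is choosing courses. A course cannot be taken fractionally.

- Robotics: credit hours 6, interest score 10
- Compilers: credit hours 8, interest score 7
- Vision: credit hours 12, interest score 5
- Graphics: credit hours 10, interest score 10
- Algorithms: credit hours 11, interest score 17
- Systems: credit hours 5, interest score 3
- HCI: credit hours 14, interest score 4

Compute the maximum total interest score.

37

Take Robotics, Graphics, and Algorithms: credit hours 6 + 10 + 11 = 27 ≤ 28, interest score 10 + 10 + 17 = 37.
No other feasible combination does better.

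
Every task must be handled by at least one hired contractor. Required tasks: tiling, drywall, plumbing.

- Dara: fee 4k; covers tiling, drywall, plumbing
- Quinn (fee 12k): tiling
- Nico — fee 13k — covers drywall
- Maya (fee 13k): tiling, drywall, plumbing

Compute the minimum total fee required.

4

Dara alone covers tiling, drywall, plumbing — every task.
Total fee: 4.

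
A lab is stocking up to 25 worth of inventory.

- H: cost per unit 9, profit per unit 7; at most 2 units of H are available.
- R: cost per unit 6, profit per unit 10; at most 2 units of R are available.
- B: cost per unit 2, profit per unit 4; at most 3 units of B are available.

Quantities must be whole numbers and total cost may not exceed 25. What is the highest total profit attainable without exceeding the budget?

B has the best ratio (4/2); taking only B gives at most 3×4 = 12 (stopped by the supply cap of 3).
Mixing does better — 1×H, 2×R, and 2×B: cost 25 ≤ 25, profit 1·7 + 2·10 + 2·4 = 35.

35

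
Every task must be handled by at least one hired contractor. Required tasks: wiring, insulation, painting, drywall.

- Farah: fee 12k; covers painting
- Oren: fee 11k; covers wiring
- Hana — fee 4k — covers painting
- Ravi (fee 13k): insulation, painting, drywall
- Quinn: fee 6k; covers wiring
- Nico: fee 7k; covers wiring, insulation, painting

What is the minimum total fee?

This is an integer covering problem.
The greedy cost-per-new-task heuristic would pick Nico and Ravi for 20, but a cheaper cover exists.
Choose Ravi and Quinn: together they cover wiring, insulation, painting, drywall — every task.
Total fee: 13 + 6 = 19.
No cover costs less than 19.

19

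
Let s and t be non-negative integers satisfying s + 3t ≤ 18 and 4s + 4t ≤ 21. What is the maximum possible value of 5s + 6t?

Relaxing integrality, the LP optimum is 31.50 at (s,t) = (0, 5.25), which is not an integer point.
(s,t)=(0,5): 1·0+3·5=15≤18, 4·0+4·5=20≤21, objective 30.
(s,t)=(1,4): 1·1+3·4=13≤18, 4·1+4·4=20≤21, objective 29.
(s,t)=(0,4): 1·0+3·4=12≤18, 4·0+4·4=16≤21, objective 24.
No feasible integer point exceeds 30.

30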